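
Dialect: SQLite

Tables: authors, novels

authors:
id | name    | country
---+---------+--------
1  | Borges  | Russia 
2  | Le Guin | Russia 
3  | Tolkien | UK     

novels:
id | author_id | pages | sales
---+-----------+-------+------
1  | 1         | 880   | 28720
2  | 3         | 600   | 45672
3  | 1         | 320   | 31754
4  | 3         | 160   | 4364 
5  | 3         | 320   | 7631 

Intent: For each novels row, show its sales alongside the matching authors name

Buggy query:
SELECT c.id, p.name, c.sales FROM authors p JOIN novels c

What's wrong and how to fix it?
Bug: Missing join condition: each novels row is matched to all authors rows instead of just its own

Fix: Specify the join condition linking the foreign key to the parent id

Corrected query:
SELECT c.id, p.name, c.sales FROM authors p JOIN novels c ON c.author_id = p.id

Result:
id | name    | sales
---+---------+------
1  | Borges  | 28720
2  | Tolkien | 45672
3  | Borges  | 31754
4  | Tolkien | 4364 
5  | Tolkien | 7631 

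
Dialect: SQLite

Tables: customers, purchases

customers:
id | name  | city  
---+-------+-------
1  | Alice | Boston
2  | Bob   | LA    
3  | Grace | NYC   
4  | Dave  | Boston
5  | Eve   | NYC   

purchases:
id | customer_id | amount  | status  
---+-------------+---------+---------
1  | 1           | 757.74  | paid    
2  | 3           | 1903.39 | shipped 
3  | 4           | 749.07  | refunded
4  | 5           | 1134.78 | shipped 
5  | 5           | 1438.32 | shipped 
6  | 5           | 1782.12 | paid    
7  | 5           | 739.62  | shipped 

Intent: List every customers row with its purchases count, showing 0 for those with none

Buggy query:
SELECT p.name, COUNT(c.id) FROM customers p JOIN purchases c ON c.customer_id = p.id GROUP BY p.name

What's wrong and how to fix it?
Bug: An inner join excludes parents with zero children

Fix: Switch to LEFT JOIN to retain unmatched parent rows

Corrected query:
SELECT p.name, COUNT(c.id) FROM customers p LEFT JOIN purchases c ON c.customer_id = p.id GROUP BY p.name

Result:
name  | COUNT(c.id)
------+------------
Alice | 1          
Bob   | 0          
Dave  | 1          
Eve   | 4          
Grace | 1          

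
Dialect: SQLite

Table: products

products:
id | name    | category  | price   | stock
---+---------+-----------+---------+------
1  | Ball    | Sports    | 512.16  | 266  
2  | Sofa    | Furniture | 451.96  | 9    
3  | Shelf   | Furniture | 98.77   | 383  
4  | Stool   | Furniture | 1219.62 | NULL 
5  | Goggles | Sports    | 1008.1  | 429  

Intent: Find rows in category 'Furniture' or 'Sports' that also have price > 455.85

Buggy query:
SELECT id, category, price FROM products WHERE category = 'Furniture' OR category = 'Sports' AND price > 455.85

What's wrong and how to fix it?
Bug: Without parentheses, AND is evaluated before OR, so the price filter only applies to the 'Sports' branch

Fix: Group the OR with parentheses (or use IN), then AND the threshold

Corrected query:
SELECT id, category, price FROM products WHERE (category = 'Furniture' OR category = 'Sports') AND price > 455.85

Result:
id | category  | price  
---+-----------+--------
1  | Sports    | 512.16 
4  | Furniture | 1219.62
5  | Sports    | 1008.1 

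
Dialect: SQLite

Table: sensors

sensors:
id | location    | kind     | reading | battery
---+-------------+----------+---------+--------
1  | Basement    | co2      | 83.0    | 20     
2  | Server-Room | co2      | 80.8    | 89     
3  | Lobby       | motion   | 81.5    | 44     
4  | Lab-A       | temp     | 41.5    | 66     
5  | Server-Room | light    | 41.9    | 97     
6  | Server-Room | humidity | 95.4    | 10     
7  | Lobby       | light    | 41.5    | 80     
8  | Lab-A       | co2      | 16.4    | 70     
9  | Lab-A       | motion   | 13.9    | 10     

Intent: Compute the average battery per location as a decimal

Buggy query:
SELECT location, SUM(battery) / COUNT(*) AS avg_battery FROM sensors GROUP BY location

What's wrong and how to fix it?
Bug: SUM(battery) and COUNT(*) are both integers; the division truncates the fractional part

Fix: Multiply by 1.0 (or CAST to REAL) to force floating-point division

Corrected query:
SELECT location, SUM(battery) * 1.0 / COUNT(*) AS avg_battery FROM sensors GROUP BY location

Result:
location    | avg_battery
------------+------------
Basement    | 20         
Lab-A       | 48.666667  
Lobby       | 62         
Server-Room | 65.333333  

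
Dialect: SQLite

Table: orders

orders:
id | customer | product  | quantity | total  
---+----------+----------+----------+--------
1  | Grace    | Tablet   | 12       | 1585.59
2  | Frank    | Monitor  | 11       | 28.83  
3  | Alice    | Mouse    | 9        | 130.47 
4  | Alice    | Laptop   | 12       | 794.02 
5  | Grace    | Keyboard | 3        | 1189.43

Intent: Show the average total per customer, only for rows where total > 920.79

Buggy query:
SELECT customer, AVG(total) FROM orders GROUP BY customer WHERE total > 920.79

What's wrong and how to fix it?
Bug: Row-level WHERE must come before GROUP BY in the clause order

Fix: Place WHERE between FROM and GROUP BY

Corrected query:
SELECT customer, AVG(total) FROM orders WHERE total > 920.79 GROUP BY customer

Result:
customer | AVG(total)
---------+-----------
Grace    | 1387.51   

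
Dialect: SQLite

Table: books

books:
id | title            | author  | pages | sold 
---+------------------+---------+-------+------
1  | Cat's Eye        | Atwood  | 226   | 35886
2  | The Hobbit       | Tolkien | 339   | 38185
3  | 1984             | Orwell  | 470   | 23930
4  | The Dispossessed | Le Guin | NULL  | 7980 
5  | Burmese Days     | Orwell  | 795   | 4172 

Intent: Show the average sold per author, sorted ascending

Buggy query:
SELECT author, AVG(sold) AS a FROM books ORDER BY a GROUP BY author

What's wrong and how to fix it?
Bug: ORDER BY appears before GROUP BY; SQL clause order requires GROUP BY first

Fix: Move ORDER BY to the end, after GROUP BY

Corrected query:
SELECT author, AVG(sold) AS a FROM books GROUP BY author ORDER BY a

Result:
author  | a    
--------+------
Le Guin | 7980 
Orwell  | 14051
Atwood  | 35886
Tolkien | 38185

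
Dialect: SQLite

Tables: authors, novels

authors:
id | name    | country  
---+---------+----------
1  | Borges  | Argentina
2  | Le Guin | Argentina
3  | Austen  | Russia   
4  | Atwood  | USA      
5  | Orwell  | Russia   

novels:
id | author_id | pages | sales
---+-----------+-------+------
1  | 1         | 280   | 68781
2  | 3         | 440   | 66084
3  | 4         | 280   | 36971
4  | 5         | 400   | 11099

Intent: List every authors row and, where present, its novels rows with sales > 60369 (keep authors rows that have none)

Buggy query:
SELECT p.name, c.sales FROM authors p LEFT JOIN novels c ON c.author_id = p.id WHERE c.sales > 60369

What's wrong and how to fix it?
Bug: A WHERE condition on the right-hand table after LEFT JOIN drops unmatched parents

Fix: Move the right-table condition into the ON clause so unmatched parents are kept

Corrected query:
SELECT p.name, c.sales FROM authors p LEFT JOIN novels c ON c.author_id = p.id AND c.sales > 60369

Result:
name    | sales
--------+------
Borges  | 68781
Le Guin | NULL 
Austen  | 66084
Atwood  | NULL 
Orwell  | NULL 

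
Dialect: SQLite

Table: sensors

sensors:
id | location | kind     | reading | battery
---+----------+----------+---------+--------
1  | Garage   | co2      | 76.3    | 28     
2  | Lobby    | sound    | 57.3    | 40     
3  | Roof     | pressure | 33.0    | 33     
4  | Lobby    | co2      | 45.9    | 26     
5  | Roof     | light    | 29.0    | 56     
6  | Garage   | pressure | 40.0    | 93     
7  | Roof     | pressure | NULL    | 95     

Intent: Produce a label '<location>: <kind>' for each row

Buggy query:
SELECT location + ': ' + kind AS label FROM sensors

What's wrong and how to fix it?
Bug: SQLite uses || for string concatenation; + coerces text to numbers (yielding 0)

Fix: Replace + with || to concatenate text

Corrected query:
SELECT location || ': ' || kind AS label FROM sensors

Result:
label           
----------------
Garage: co2     
Lobby: sound    
Roof: pressure  
Lobby: co2      
Roof: light     
Garage: pressure
Roof: pressure  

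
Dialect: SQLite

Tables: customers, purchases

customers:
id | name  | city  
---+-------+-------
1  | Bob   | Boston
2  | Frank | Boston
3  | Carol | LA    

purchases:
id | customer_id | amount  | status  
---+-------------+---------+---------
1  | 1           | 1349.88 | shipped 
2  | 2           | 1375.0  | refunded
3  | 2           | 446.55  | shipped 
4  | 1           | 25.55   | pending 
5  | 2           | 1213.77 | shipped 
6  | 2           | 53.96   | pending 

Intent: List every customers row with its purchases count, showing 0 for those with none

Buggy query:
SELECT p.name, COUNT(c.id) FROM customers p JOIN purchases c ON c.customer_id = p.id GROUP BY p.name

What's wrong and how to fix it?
Bug: An inner join excludes parents with zero children

Fix: Switch to LEFT JOIN to retain unmatched parent rows

Corrected query:
SELECT p.name, COUNT(c.id) FROM customers p LEFT JOIN purchases c ON c.customer_id = p.id GROUP BY p.name

Result:
name  | COUNT(c.id)
------+------------
Bob   | 2          
Carol | 0          
Frank | 4          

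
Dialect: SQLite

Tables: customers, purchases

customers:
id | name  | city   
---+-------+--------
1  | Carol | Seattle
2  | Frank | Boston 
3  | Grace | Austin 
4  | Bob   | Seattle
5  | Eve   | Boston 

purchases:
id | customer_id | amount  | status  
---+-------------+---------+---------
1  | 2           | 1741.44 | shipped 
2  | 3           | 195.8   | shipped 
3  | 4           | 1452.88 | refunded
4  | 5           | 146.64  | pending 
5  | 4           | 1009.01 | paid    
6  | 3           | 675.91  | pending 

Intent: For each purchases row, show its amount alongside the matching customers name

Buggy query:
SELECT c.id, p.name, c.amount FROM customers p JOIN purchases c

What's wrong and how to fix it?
Bug: Missing join condition: each purchases row is matched to all customers rows instead of just its own

Fix: Specify the join condition linking the foreign key to the parent id

Corrected query:
SELECT c.id, p.name, c.amount FROM customers p JOIN purchases c ON c.customer_id = p.id

Result:
id | name  | amount 
---+-------+--------
1  | Frank | 1741.44
2  | Grace | 195.8  
3  | Bob   | 1452.88
4  | Eve   | 146.64 
5  | Bob   | 1009.01
6  | Grace | 675.91 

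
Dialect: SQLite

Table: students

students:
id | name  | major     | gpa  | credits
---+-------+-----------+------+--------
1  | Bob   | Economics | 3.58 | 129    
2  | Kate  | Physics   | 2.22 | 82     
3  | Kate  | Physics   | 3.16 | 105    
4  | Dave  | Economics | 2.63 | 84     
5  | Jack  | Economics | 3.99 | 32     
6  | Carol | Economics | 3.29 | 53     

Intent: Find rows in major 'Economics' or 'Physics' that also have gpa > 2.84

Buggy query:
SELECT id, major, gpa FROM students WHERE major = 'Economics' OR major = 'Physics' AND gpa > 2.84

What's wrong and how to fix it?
Bug: Without parentheses, AND is evaluated before OR, so the gpa filter only applies to the 'Physics' branch

Fix: Add parentheses around the OR so the AND applies to both alternatives

Corrected query:
SELECT id, major, gpa FROM students WHERE (major = 'Economics' OR major = 'Physics') AND gpa > 2.84

Result:
id | major     | gpa 
---+-----------+-----
1  | Economics | 3.58
3  | Physics   | 3.16
5  | Economics | 3.99
6  | Economics | 3.29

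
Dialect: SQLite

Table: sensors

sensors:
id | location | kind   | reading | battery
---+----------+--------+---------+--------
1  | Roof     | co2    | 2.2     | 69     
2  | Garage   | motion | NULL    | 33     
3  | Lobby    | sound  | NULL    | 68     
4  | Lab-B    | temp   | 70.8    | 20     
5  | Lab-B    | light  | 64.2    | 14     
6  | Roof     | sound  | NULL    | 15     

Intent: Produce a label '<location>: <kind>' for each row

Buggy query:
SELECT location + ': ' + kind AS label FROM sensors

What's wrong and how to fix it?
Bug: SQLite uses || for string concatenation; + coerces text to numbers (yielding 0)

Fix: Use the || operator for string concatenation

Corrected query:
SELECT location || ': ' || kind AS label FROM sensors

Result:
label         
--------------
Roof: co2     
Garage: motion
Lobby: sound  
Lab-B: temp   
Lab-B: light  
Roof: sound   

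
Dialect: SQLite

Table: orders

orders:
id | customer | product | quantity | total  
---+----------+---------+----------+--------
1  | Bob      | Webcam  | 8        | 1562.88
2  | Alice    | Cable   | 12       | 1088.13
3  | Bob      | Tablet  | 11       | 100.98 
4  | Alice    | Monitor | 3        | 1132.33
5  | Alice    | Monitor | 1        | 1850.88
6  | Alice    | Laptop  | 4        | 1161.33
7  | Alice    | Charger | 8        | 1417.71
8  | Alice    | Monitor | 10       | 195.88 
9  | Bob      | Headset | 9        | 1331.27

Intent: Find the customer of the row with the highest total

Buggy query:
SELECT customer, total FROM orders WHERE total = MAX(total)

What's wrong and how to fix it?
Bug: WHERE is evaluated per row; an aggregate over the whole table isn't defined there

Fix: Use a subquery: WHERE total = (SELECT MAX(total) FROM orders)

Corrected query:
SELECT customer, total FROM orders WHERE total = (SELECT MAX(total) FROM orders)

Result:
customer | total  
---------+--------
Alice    | 1850.88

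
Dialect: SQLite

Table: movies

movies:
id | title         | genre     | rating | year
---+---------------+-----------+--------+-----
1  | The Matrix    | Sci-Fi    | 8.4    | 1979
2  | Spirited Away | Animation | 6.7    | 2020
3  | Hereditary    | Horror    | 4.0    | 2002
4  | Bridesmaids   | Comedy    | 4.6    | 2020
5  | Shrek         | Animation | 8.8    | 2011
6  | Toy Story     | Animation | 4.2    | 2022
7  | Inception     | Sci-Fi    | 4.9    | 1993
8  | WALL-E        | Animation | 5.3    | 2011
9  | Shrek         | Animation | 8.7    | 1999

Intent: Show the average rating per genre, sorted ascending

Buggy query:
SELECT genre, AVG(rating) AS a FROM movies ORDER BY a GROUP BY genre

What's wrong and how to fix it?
Bug: GROUP BY must precede ORDER BY

Fix: Reorder: SELECT … FROM … GROUP BY … ORDER BY …

Corrected query:
SELECT genre, AVG(rating) AS a FROM movies GROUP BY genre ORDER BY a

Result:
genre     | a   
----------+-----
Horror    | 4   
Comedy    | 4.6 
Sci-Fi    | 6.65
Animation | 6.74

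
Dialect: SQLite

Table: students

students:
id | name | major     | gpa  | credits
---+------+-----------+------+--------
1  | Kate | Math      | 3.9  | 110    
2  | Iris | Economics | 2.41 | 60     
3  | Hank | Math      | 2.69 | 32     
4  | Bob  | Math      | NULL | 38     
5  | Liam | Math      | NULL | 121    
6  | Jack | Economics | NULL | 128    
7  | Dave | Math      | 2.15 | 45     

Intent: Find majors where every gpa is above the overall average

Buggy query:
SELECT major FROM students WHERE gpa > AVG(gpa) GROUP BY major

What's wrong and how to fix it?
Bug: WHERE evaluates per row before aggregation, so AVG() is unavailable

Fix: Use a subquery for AVG and a HAVING MIN(...) filter so the condition holds for every row in the group

Corrected query:
SELECT major FROM students GROUP BY major HAVING MIN(gpa) > (SELECT AVG(gpa) FROM students)

Result:
(no rows)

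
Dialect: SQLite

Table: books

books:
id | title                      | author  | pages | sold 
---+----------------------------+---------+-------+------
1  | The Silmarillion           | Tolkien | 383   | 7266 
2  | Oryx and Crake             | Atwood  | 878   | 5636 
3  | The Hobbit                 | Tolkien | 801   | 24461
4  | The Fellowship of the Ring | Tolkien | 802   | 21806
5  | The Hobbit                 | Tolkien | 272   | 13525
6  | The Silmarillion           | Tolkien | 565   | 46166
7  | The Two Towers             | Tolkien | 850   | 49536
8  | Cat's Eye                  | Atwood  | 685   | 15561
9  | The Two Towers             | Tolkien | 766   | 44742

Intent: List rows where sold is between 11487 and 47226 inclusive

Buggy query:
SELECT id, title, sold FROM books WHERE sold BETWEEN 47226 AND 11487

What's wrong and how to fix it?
Bug: BETWEEN expects the lower bound first; with 47226 AND 11487 the range is empty

Fix: Write BETWEEN 11487 AND 47226

Corrected query:
SELECT id, title, sold FROM books WHERE sold BETWEEN 11487 AND 47226

Result:
id | title                      | sold 
---+----------------------------+------
3  | The Hobbit                 | 24461
4  | The Fellowship of the Ring | 21806
5  | The Hobbit                 | 13525
6  | The Silmarillion           | 46166
8  | Cat's Eye                  | 15561
9  | The Two Towers             | 44742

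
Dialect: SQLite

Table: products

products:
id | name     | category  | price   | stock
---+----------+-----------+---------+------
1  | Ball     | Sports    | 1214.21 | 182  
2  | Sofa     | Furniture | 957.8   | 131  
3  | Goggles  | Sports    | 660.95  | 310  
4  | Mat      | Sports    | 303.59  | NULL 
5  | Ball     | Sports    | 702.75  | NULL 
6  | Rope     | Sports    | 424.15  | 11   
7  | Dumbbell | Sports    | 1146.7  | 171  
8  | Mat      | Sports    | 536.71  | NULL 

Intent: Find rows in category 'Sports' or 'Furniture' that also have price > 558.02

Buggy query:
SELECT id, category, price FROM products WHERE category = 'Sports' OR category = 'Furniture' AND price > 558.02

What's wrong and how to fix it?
Bug: Without parentheses, AND is evaluated before OR, so the price filter only applies to the 'Furniture' branch

Fix: Add parentheses around the OR so the AND applies to both alternatives

Corrected query:
SELECT id, category, price FROM products WHERE (category = 'Sports' OR category = 'Furniture') AND price > 558.02

Result:
id | category  | price  
---+-----------+--------
1  | Sports    | 1214.21
2  | Furniture | 957.8  
3  | Sports    | 660.95 
5  | Sports    | 702.75 
7  | Sports    | 1146.7 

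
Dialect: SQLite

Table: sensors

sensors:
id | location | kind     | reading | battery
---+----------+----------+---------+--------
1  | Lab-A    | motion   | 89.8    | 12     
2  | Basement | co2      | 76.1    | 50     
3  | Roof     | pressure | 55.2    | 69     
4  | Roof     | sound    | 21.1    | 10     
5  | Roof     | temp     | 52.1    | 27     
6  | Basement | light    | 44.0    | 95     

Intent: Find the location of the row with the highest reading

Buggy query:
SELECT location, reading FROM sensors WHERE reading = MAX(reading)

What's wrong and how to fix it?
Bug: WHERE is evaluated per row; an aggregate over the whole table isn't defined there

Fix: Use a subquery: WHERE reading = (SELECT MAX(reading) FROM sensors)

Corrected query:
SELECT location, reading FROM sensors WHERE reading = (SELECT MAX(reading) FROM sensors)

Result:
location | reading
---------+--------
Lab-A    | 89.8   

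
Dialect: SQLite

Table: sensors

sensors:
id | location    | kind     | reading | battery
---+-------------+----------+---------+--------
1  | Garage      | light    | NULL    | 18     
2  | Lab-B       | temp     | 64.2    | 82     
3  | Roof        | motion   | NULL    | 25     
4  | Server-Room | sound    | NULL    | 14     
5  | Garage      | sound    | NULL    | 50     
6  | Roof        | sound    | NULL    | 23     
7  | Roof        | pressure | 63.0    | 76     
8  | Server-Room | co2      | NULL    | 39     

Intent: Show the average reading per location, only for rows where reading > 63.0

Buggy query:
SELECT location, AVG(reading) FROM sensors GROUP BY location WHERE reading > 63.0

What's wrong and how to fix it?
Bug: Row-level WHERE must come before GROUP BY in the clause order

Fix: Place WHERE between FROM and GROUP BY

Corrected query:
SELECT location, AVG(reading) FROM sensors WHERE reading > 63.0 GROUP BY location

Result:
location | AVG(reading)
---------+-------------
Lab-B    | 64.2        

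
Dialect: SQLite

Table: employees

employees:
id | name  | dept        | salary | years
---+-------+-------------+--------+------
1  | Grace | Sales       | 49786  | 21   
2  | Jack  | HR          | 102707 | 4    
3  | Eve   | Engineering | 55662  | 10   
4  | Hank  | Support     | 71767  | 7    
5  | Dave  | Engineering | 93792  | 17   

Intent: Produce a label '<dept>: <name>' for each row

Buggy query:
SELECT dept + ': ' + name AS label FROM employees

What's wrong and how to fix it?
Bug: SQLite uses || for string concatenation; + coerces text to numbers (yielding 0)

Fix: Replace + with || to concatenate text

Corrected query:
SELECT dept || ': ' || name AS label FROM employees

Result:
label            
-----------------
Sales: Grace     
HR: Jack         
Engineering: Eve 
Support: Hank    
Engineering: Dave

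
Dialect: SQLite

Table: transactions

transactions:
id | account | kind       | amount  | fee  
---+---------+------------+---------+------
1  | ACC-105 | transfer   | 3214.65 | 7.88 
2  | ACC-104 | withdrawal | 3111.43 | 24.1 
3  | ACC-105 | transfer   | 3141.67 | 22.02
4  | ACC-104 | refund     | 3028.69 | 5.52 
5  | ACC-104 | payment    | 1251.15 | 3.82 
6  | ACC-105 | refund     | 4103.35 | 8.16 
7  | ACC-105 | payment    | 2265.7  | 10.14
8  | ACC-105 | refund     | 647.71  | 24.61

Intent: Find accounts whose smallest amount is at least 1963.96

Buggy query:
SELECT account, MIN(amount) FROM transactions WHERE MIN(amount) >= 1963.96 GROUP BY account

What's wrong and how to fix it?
Bug: Aggregates like MIN are computed per group after WHERE runs

Fix: Replace WHERE with HAVING after the GROUP BY

Corrected query:
SELECT account, MIN(amount) FROM transactions GROUP BY account HAVING MIN(amount) >= 1963.96

Result:
(no rows)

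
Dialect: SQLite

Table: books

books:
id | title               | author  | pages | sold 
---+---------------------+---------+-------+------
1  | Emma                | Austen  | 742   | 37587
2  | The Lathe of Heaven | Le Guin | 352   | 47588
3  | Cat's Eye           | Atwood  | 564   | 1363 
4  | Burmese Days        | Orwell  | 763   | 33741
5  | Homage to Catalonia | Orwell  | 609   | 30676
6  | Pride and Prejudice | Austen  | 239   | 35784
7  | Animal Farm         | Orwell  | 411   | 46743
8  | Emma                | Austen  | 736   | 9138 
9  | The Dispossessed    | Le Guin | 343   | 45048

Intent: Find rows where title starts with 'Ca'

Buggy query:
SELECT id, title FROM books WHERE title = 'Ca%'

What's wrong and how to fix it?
Bug: Wildcards only work with LIKE; '=' treats '%' as a literal character

Fix: Use LIKE for wildcard pattern matching

Corrected query:
SELECT id, title FROM books WHERE title LIKE 'Ca%'

Result:
id | title    
---+----------
3  | Cat's Eye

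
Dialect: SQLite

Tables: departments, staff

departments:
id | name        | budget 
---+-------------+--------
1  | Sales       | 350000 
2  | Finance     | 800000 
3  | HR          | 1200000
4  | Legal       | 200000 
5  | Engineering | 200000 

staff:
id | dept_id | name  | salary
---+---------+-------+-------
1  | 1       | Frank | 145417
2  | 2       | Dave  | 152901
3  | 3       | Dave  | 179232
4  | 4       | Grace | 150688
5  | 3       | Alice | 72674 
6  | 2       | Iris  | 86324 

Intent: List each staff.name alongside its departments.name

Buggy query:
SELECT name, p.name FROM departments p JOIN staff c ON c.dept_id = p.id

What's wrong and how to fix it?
Bug: 'name' exists in both joined tables, so the database can't tell which one is meant

Fix: Prefix ambiguous columns with the table alias

Corrected query:
SELECT c.name, p.name FROM departments p JOIN staff c ON c.dept_id = p.id

Result:
name  | name   
------+--------
Frank | Sales  
Dave  | Finance
Dave  | HR     
Grace | Legal  
Alice | HR     
Iris  | Finance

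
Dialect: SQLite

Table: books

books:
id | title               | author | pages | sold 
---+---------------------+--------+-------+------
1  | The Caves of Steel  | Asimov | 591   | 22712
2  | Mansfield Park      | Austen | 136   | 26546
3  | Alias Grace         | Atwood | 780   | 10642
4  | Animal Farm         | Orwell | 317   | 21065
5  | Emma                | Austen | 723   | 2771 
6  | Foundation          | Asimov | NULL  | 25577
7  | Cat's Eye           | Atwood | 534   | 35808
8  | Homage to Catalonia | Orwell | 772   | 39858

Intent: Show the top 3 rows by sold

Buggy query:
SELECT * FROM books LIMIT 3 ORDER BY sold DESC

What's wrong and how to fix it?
Bug: LIMIT must come after ORDER BY

Fix: Swap the clauses: ORDER BY first, then LIMIT

Corrected query:
SELECT * FROM books ORDER BY sold DESC LIMIT 3

Result:
id | title               | author | pages | sold 
---+---------------------+--------+-------+------
8  | Homage to Catalonia | Orwell | 772   | 39858
7  | Cat's Eye           | Atwood | 534   | 35808
2  | Mansfield Park      | Austen | 136   | 26546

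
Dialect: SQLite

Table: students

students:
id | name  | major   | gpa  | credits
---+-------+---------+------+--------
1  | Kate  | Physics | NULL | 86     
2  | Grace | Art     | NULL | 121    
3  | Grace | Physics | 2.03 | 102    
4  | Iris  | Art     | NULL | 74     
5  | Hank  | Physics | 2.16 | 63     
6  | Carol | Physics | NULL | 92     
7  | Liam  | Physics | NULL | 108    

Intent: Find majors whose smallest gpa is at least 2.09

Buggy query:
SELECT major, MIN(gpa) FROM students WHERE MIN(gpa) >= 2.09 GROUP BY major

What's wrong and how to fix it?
Bug: MIN() in WHERE is a misuse of aggregate

Fix: Use HAVING for the per-group MIN condition

Corrected query:
SELECT major, MIN(gpa) FROM students GROUP BY major HAVING MIN(gpa) >= 2.09

Result:
(no rows)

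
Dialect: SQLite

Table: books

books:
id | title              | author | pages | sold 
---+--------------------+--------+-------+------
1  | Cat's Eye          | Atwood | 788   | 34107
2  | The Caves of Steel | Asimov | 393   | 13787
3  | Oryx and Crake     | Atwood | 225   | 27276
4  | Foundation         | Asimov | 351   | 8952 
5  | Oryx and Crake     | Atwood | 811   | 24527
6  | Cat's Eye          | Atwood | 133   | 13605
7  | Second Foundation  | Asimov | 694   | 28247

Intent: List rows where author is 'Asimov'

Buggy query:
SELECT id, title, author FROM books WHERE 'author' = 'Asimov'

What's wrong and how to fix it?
Bug: Single quotes denote string literals in SQL; the column name is being compared as a constant string

Fix: Reference the column as author without single quotes

Corrected query:
SELECT id, title, author FROM books WHERE author = 'Asimov'

Result:
id | title              | author
---+--------------------+-------
2  | The Caves of Steel | Asimov
4  | Foundation         | Asimov
7  | Second Foundation  | Asimov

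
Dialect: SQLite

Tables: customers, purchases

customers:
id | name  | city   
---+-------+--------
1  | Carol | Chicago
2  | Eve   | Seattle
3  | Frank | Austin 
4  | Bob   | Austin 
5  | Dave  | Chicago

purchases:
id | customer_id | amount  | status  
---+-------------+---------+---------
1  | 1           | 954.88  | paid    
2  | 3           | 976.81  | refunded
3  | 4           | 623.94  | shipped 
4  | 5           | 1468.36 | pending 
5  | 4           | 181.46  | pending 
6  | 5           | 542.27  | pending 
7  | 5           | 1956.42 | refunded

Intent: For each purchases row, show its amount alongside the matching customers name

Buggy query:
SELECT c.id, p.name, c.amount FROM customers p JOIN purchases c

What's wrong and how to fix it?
Bug: Missing join condition: each purchases row is matched to all customers rows instead of just its own

Fix: Add ON c.customer_id = p.id to the JOIN

Corrected query:
SELECT c.id, p.name, c.amount FROM customers p JOIN purchases c ON c.customer_id = p.id

Result:
id | name  | amount 
---+-------+--------
1  | Carol | 954.88 
2  | Frank | 976.81 
3  | Bob   | 623.94 
4  | Dave  | 1468.36
5  | Bob   | 181.46 
6  | Dave  | 542.27 
7  | Dave  | 1956.42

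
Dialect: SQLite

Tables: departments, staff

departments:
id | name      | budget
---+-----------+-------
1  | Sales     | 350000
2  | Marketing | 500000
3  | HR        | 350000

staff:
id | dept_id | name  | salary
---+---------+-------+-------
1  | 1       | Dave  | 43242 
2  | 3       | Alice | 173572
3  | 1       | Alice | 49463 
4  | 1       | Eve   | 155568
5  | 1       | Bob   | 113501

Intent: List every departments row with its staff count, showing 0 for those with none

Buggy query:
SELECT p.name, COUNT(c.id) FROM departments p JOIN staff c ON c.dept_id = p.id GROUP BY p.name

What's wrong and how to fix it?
Bug: INNER JOIN drops departments rows that have no matching staff rows

Fix: Switch to LEFT JOIN to retain unmatched parent rows

Corrected query:
SELECT p.name, COUNT(c.id) FROM departments p LEFT JOIN staff c ON c.dept_id = p.id GROUP BY p.name

Result:
name      | COUNT(c.id)
----------+------------
HR        | 1          
Marketing | 0          
Sales     | 4          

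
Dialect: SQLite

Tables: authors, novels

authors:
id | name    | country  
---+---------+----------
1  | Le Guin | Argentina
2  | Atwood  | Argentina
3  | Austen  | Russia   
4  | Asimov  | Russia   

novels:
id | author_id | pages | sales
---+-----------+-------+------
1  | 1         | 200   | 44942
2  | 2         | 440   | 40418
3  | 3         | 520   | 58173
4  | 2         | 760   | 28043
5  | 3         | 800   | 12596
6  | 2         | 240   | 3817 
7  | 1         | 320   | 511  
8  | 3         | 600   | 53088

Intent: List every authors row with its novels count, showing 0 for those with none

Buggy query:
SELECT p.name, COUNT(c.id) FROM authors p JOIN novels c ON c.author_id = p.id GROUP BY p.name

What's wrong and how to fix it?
Bug: An inner join excludes parents with zero children

Fix: Switch to LEFT JOIN to retain unmatched parent rows

Corrected query:
SELECT p.name, COUNT(c.id) FROM authors p LEFT JOIN novels c ON c.author_id = p.id GROUP BY p.name

Result:
name    | COUNT(c.id)
--------+------------
Asimov  | 0          
Atwood  | 3          
Austen  | 3          
Le Guin | 2          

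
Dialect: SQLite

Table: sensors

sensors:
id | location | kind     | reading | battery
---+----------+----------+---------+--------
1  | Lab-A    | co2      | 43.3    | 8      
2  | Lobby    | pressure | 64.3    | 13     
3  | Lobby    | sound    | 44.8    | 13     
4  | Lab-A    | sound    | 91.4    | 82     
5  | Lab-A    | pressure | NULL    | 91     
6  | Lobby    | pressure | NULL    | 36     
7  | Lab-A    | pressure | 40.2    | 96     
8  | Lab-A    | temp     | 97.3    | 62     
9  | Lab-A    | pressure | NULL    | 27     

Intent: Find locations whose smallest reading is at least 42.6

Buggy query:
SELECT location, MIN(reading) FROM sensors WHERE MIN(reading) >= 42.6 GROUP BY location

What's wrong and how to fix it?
Bug: MIN() in WHERE is a misuse of aggregate

Fix: Use HAVING for the per-group MIN condition

Corrected query:
SELECT location, MIN(reading) FROM sensors GROUP BY location HAVING MIN(reading) >= 42.6

Result:
location | MIN(reading)
---------+-------------
Lobby    | 44.8        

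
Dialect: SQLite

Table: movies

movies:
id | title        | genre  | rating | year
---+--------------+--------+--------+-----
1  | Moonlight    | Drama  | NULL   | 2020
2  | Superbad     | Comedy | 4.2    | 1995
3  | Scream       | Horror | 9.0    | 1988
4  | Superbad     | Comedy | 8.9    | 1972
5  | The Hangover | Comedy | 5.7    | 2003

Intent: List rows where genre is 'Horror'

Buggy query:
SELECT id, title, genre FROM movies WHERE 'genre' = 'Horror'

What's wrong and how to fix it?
Bug: 'genre' in single quotes is a string literal, not the column; the comparison is literal-vs-literal and never true

Fix: Remove the quotes around the column name (or use double quotes for an identifier)

Corrected query:
SELECT id, title, genre FROM movies WHERE genre = 'Horror'

Result:
id | title  | genre 
---+--------+-------
3  | Scream | Horror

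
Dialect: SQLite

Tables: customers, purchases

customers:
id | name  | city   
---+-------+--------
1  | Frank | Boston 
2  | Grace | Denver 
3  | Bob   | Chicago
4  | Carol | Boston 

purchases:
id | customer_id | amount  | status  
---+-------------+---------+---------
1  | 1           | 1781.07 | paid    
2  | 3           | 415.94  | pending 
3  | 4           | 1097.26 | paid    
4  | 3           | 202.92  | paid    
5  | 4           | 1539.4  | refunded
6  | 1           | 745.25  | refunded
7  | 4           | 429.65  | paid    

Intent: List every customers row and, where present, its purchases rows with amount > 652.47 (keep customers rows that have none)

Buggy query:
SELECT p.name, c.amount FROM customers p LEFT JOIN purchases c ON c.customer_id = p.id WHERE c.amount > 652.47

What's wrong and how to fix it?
Bug: A WHERE condition on the right-hand table after LEFT JOIN drops unmatched parents

Fix: Move the right-table condition into the ON clause so unmatched parents are kept

Corrected query:
SELECT p.name, c.amount FROM customers p LEFT JOIN purchases c ON c.customer_id = p.id AND c.amount > 652.47

Result:
name  | amount 
------+--------
Frank | 745.25 
Frank | 1781.07
Grace | NULL   
Bob   | NULL   
Carol | 1097.26
Carol | 1539.4 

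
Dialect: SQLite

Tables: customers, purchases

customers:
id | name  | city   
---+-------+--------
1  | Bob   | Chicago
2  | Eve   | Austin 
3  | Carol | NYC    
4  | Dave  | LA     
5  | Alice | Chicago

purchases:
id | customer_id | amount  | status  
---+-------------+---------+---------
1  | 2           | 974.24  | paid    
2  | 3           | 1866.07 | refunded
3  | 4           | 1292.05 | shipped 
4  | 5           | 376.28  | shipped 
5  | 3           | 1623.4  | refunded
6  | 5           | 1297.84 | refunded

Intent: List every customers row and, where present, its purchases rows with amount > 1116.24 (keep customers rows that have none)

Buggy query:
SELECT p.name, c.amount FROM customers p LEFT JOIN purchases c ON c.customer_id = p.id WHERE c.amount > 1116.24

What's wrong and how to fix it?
Bug: A WHERE condition on the right-hand table after LEFT JOIN drops unmatched parents

Fix: Move the right-table condition into the ON clause so unmatched parents are kept

Corrected query:
SELECT p.name, c.amount FROM customers p LEFT JOIN purchases c ON c.customer_id = p.id AND c.amount > 1116.24

Result:
name  | amount 
------+--------
Bob   | NULL   
Eve   | NULL   
Carol | 1623.4 
Carol | 1866.07
Dave  | 1292.05
Alice | 1297.84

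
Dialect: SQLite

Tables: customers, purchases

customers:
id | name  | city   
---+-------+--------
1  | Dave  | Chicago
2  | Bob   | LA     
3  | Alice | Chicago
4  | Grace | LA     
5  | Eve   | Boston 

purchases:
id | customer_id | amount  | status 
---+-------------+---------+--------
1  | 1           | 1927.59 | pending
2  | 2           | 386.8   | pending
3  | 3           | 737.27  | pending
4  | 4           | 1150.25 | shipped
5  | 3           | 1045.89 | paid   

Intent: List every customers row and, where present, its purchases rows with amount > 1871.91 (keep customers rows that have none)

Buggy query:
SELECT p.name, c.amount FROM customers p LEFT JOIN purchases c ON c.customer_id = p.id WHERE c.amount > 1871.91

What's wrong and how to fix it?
Bug: Filtering c.amount in WHERE discards the NULL rows produced by LEFT JOIN, turning it into an inner join

Fix: Move the right-table condition into the ON clause so unmatched parents are kept

Corrected query:
SELECT p.name, c.amount FROM customers p LEFT JOIN purchases c ON c.customer_id = p.id AND c.amount > 1871.91

Result:
name  | amount 
------+--------
Dave  | 1927.59
Bob   | NULL   
Alice | NULL   
Grace | NULL   
Eve   | NULL   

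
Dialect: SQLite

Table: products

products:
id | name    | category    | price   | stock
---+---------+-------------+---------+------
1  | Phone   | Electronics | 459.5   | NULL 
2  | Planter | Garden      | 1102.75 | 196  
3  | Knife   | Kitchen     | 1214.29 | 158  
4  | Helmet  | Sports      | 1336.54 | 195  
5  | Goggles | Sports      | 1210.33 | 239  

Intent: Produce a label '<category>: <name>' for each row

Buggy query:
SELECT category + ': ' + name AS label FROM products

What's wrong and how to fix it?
Bug: SQLite uses || for string concatenation; + coerces text to numbers (yielding 0)

Fix: Replace + with || to concatenate text

Corrected query:
SELECT category || ': ' || name AS label FROM products

Result:
label             
------------------
Electronics: Phone
Garden: Planter   
Kitchen: Knife    
Sports: Helmet    
Sports: Goggles   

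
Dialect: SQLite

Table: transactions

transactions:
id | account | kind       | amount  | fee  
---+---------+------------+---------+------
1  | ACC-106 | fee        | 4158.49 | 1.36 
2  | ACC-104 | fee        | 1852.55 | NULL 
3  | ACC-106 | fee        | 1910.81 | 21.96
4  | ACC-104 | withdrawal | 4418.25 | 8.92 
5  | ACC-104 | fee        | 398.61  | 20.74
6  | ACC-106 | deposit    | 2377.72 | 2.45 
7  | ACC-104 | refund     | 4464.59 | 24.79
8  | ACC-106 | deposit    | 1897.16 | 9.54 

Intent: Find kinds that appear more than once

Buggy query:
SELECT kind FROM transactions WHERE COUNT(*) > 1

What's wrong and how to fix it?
Bug: COUNT(*) is an aggregate and cannot be used in WHERE

Fix: GROUP BY kind, then filter groups with HAVING COUNT(*) > 1

Corrected query:
SELECT kind FROM transactions GROUP BY kind HAVING COUNT(*) > 1

Result:
kind   
-------
deposit
fee    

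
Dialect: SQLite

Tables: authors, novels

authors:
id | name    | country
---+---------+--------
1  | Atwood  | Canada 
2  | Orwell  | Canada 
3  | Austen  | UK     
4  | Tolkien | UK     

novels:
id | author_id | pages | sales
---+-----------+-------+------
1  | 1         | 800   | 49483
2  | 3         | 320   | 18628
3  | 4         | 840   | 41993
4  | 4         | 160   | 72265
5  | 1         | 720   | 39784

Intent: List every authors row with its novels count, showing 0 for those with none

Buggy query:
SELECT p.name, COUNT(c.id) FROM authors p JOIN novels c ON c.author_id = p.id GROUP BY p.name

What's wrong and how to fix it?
Bug: An inner join excludes parents with zero children

Fix: Switch to LEFT JOIN to retain unmatched parent rows

Corrected query:
SELECT p.name, COUNT(c.id) FROM authors p LEFT JOIN novels c ON c.author_id = p.id GROUP BY p.name

Result:
name    | COUNT(c.id)
--------+------------
Atwood  | 2          
Austen  | 1          
Orwell  | 0          
Tolkien | 2          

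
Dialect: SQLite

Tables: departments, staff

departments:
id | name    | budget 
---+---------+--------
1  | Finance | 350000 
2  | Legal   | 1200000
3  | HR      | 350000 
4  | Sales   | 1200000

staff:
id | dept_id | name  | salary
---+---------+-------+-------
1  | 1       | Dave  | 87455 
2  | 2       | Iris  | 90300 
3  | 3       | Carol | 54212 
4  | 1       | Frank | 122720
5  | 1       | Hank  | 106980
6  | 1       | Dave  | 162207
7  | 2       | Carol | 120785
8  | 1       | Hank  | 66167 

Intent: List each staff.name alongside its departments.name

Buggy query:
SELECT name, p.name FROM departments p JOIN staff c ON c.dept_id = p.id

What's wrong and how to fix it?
Bug: Both tables have a 'name' column; the unqualified reference is ambiguous

Fix: Prefix ambiguous columns with the table alias

Corrected query:
SELECT c.name, p.name FROM departments p JOIN staff c ON c.dept_id = p.id

Result:
name  | name   
------+--------
Dave  | Finance
Iris  | Legal  
Carol | HR     
Frank | Finance
Hank  | Finance
Dave  | Finance
Carol | Legal  
Hank  | Finance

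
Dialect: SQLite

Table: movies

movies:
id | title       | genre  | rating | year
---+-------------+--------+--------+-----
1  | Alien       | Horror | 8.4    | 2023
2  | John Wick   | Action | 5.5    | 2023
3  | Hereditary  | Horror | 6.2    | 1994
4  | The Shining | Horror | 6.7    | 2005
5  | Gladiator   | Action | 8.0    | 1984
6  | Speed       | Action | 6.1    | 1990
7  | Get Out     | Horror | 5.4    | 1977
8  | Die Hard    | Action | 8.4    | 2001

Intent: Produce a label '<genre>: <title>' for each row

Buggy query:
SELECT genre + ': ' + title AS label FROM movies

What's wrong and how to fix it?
Bug: '+' is numeric addition; on text columns SQLite converts them to 0 instead of concatenating

Fix: Use the || operator for string concatenation

Corrected query:
SELECT genre || ': ' || title AS label FROM movies

Result:
label              
-------------------
Horror: Alien      
Action: John Wick  
Horror: Hereditary 
Horror: The Shining
Action: Gladiator  
Action: Speed      
Horror: Get Out    
Action: Die Hard   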